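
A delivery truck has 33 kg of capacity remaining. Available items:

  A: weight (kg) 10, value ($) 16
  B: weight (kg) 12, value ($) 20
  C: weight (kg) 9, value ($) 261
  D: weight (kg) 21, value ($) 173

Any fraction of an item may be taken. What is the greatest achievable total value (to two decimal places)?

439.00

Sort by value per unit weight and fill in that order.
Order: C (261/9=29.00) > D (173/21=8.24) > B (20/12=1.67) > A (16/10=1.60)
Fill: take C (9 @ 261) → take D (21 @ 173) → take 3/12 of B → 5.00; 33/33 used.
Total value = 439.00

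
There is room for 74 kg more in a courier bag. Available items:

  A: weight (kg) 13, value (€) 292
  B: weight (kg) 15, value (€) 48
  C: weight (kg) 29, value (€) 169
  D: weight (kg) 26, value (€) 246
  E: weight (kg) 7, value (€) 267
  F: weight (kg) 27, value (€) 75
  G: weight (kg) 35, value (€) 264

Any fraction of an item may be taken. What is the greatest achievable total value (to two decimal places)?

Greedy by value/weight ratio, highest first.
Order: E (267/7=38.14) > A (292/13=22.46) > D (246/26=9.46) > G (264/35=7.54) > C (169/29=5.83) > B (48/15=3.20) > F (75/27=2.78)
Fill: take E (7 @ 267) → take A (13 @ 292) → take D (26 @ 246) → take 28/35 of G → 211.20; 74/74 used.
Total value = 1016.20

1016.20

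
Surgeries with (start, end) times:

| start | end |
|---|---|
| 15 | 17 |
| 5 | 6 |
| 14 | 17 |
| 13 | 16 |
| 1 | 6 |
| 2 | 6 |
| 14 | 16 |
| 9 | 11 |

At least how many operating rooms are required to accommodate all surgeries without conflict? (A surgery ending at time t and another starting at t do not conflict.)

starts: [1, 2, 5, 9, 13, 14, 14, 15]
ends:   [6, 6, 6, 11, 16, 16, 17, 17]
s1→1 s2→2 s5→3 e6→2 e6→1 e6→0 s9→1 e11→0 s13→1 s14→2 s14→3 s15→4  — peak 4.

4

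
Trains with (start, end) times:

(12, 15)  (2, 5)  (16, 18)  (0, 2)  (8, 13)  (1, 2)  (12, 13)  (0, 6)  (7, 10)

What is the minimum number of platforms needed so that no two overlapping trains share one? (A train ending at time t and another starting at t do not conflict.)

3

starts: [0, 0, 1, 2, 7, 8, 12, 12, 16]
ends:   [2, 2, 5, 6, 10, 13, 13, 15, 18]
s0→1 s0→2 s1→3  — peak 3.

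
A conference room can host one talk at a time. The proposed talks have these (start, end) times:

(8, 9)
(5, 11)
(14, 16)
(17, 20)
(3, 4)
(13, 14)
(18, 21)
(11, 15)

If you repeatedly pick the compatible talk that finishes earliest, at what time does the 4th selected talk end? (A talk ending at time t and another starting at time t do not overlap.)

Sort by end time and greedily take each interval whose start is ≥ the last chosen end.
By end time: (3,4), (8,9), (5,11), (13,14), (11,15), (14,16), (17,20), (18,21).
Pick (3,4); next start ≥ 4 → (8,9); next start ≥ 9 → (13,14); next start ≥ 14 → (14,16); next start ≥ 16 → (17,20).
Selected: (3,4) (8,9) (13,14) (14,16) (17,20)

16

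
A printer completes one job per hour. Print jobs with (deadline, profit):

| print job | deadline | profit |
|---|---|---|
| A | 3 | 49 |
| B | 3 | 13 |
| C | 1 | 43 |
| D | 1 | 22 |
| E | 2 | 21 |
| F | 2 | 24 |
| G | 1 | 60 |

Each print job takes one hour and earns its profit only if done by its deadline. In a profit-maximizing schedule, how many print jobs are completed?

By profit: G(d1,60), A(d3,49), C(d1,43), F(d2,24), D(d1,22), E(d2,21), B(d3,13)
G→slot 1; A→slot 3; C skipped; F→slot 2; D skipped; E skipped; B skipped.
3 of 7 scheduled.

3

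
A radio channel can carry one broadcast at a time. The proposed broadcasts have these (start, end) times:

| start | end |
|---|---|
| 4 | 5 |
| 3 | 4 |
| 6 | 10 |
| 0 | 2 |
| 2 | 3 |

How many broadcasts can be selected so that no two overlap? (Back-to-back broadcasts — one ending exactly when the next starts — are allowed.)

Sorted by end: (0,2)  (2,3)  (3,4)  (4,5)  (6,10)
take (0,2); take (2,3); take (3,4); take (4,5); take (6,10).
Selected 5 broadcasts.

5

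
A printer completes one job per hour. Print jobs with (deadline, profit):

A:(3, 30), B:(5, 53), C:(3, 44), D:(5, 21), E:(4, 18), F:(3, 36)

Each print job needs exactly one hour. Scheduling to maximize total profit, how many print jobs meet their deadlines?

By profit: B(d5,53), C(d3,44), F(d3,36), A(d3,30), D(d5,21), E(d4,18)
B→slot 5; C→slot 3; F→slot 2; A→slot 1; D→slot 4; E skipped.
5 of 6 scheduled.

5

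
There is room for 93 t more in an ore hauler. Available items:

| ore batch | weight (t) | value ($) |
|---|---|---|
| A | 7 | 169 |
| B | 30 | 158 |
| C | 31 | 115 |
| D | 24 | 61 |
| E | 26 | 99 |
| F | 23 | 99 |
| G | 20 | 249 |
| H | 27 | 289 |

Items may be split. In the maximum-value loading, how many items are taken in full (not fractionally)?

Sort by value per unit weight and fill in that order.
Order: A (169/7=24.14) > G (249/20=12.45) > H (289/27=10.70) > B (158/30=5.27) > F (99/23=4.30) > E (99/26=3.81) > C (115/31=3.71) > D (61/24=2.54)
Fill: take A (7 @ 169) → take G (20 @ 249) → take H (27 @ 289) → take B (30 @ 158) → take 9/23 of F → 38.74; 93/93 used.
4 item(s) taken whole; one partial (take 9/23 of F).

4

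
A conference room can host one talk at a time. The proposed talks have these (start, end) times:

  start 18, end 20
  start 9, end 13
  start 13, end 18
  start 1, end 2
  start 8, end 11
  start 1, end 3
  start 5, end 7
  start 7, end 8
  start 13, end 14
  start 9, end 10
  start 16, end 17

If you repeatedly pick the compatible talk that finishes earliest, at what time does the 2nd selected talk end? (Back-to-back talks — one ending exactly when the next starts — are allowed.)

Order by finish time; keep every interval that doesn't clash with the previous kept one.
By end time: (1,2), (1,3), (5,7), (7,8), (9,10), (8,11), (9,13), (13,14), (16,17), (13,18), (18,20).
Pick (1,2); next start ≥ 2 → (5,7); next start ≥ 7 → (7,8); next start ≥ 8 → (9,10); next start ≥ 10 → (13,14); next start ≥ 14 → (16,17); next start ≥ 17 → (18,20).
Selected: (1,2) (5,7) (7,8) (9,10) (13,14) (16,17) (18,20)

7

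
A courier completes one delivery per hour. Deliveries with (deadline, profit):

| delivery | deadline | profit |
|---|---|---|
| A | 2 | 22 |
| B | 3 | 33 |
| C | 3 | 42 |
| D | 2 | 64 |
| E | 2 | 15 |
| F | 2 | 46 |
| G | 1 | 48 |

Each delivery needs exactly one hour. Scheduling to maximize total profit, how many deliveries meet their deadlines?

Take jobs in profit order; each goes to the latest open slot no later than its deadline.
Profit order: D=64 G=48 F=46 C=42 B=33 A=22 E=15
Assign: D→slot 2, G→slot 1, F skipped, C→slot 3, B skipped, A skipped, E skipped.
Slots: [1:G] [2:D] [3:C]
3 of 7 scheduled.

3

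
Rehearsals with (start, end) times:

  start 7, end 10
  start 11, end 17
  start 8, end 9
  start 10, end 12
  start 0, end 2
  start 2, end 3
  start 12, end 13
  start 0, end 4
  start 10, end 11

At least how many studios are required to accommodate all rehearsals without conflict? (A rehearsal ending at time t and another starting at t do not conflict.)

starts: [0, 0, 2, 7, 8, 10, 10, 11, 12]
ends:   [2, 3, 4, 9, 10, 11, 12, 13, 17]
s0→1 s0→2  — peak 2.

2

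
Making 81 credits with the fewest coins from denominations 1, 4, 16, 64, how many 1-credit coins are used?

Use the largest denomination that fits, subtract, and repeat.
81 − 1×64→17 − 1×16→1 − 1×1→0
Count of 1: 1

1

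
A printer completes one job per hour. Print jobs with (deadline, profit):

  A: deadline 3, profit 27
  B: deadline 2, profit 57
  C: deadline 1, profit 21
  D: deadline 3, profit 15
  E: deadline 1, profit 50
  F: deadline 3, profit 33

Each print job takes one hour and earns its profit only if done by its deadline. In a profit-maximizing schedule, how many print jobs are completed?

3

By profit: B(d2,57), E(d1,50), F(d3,33), A(d3,27), C(d1,21), D(d3,15)
B→slot 2; E→slot 1; F→slot 3; A skipped; C skipped; D skipped.
3 of 6 scheduled.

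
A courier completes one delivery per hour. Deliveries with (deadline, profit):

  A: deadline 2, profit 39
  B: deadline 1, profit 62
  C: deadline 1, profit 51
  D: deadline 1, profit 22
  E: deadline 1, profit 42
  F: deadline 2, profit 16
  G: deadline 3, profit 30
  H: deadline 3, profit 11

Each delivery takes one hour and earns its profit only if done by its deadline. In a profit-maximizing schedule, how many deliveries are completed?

3

Profit order: B=62 C=51 E=42 A=39 G=30 D=22 F=16 H=11
Assign: B→slot 1, C skipped, E skipped, A→slot 2, G→slot 3, D skipped, F skipped, H skipped.
Slots: [1:B] [2:A] [3:G]
3 of 8 scheduled.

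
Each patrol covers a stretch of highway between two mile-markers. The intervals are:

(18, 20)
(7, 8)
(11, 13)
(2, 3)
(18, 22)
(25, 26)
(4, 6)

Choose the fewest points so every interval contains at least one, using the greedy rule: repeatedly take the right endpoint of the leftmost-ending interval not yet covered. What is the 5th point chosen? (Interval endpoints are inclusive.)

Sort by right endpoint; whenever an interval is uncovered, place a point at its right end.
Sorted: [2,3] [4,6] [7,8] [11,13] [18,20] [18,22] [25,26]
{[2,3]} hit by 3; {[4,6]} hit by 6; {[7,8]} hit by 8; {[11,13]} hit by 13; {[18,20],[18,22]} hit by 20; {[25,26]} hit by 26.
Points: 3, 6, 8, 13, 20, 26 (6 total).

20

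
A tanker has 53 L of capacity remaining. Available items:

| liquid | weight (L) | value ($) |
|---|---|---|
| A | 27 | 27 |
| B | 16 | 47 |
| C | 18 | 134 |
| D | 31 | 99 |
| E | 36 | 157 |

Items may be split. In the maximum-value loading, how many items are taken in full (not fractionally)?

1

Order: C (134/18=7.44) > E (157/36=4.36) > D (99/31=3.19) > B (47/16=2.94) > A (27/27=1.00)
Fill: take C (18 @ 134) → take 35/36 of E → 152.64; 53/53 used.
1 item(s) taken whole; one partial (take 35/36 of E).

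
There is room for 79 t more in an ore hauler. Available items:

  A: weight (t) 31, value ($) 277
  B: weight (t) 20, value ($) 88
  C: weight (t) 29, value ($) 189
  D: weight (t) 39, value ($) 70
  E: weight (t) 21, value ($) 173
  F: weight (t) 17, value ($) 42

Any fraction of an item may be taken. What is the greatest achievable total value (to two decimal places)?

625.97

Ratios (sorted): A 8.94, E 8.24, C 6.52, B 4.40, F 2.47, D 1.79
take A (31 @ 277); take E (21 @ 173); take 27/29 of C → 175.97. Capacity used 79/79.
Total value = 625.97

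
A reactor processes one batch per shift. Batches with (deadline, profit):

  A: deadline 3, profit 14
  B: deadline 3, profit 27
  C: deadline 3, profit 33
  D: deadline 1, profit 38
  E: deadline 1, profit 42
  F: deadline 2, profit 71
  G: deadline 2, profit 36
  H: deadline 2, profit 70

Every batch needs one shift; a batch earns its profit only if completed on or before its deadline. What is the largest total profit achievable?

174

Sort by profit descending; place each in the latest free slot ≤ its deadline.
By profit: F(d2,71), H(d2,70), E(d1,42), D(d1,38), G(d2,36), C(d3,33), B(d3,27), A(d3,14)
F→slot 2; H→slot 1; E skipped; D skipped; G skipped; C→slot 3; B skipped; A skipped.
Profit = 70 + 71 + 33 = 174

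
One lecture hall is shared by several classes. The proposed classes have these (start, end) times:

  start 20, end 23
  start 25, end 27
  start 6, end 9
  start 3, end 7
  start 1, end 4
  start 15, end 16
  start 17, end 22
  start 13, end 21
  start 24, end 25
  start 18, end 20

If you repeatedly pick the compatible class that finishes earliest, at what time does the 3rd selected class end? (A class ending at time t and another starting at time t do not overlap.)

16

Sort by end time and greedily take each interval whose start is ≥ the last chosen end.
By end time: (1,4), (3,7), (6,9), (15,16), (18,20), (13,21), (17,22), (20,23), (24,25), (25,27).
Pick (1,4); next start ≥ 4 → (6,9); next start ≥ 9 → (15,16); next start ≥ 16 → (18,20); next start ≥ 20 → (20,23); next start ≥ 23 → (24,25); next start ≥ 25 → (25,27).
Selected: (1,4) (6,9) (15,16) (18,20) (20,23) (24,25) (25,27)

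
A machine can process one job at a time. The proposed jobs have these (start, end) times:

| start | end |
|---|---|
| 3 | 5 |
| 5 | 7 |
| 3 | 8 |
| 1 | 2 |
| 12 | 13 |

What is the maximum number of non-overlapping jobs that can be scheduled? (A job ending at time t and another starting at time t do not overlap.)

Order by finish time; keep every interval that doesn't clash with the previous kept one.
Sorted by end: (1,2)  (3,5)  (5,7)  (3,8)  (12,13)
take (1,2); take (3,5); take (5,7); skip (3,8); take (12,13).
Selected 4 jobs.

4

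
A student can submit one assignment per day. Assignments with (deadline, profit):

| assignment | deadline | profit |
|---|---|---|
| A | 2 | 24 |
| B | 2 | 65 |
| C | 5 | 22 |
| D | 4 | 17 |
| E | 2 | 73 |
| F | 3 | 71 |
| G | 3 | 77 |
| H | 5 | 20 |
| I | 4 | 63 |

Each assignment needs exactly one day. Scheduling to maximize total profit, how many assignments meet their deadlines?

Sort by profit descending; place each in the latest free slot ≤ its deadline.
By profit: G(d3,77), E(d2,73), F(d3,71), B(d2,65), I(d4,63), A(d2,24), C(d5,22), H(d5,20), D(d4,17)
G→slot 3; E→slot 2; F→slot 1; B skipped; I→slot 4; A skipped; C→slot 5; H skipped; D skipped.
5 of 9 scheduled.

5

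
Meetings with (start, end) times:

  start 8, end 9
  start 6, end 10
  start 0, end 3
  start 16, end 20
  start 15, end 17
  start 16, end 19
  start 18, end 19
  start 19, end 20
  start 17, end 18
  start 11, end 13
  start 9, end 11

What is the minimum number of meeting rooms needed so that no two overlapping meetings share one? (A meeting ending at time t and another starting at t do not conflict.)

Events (time:±→running): 0:+→1 3:-→0 6:+→1 8:+→2 9:-→1 9:+→2 10:-→1 11:-→0 11:+→1 13:-→0 15:+→1 16:+→2 16:+→3 … peak 3.

3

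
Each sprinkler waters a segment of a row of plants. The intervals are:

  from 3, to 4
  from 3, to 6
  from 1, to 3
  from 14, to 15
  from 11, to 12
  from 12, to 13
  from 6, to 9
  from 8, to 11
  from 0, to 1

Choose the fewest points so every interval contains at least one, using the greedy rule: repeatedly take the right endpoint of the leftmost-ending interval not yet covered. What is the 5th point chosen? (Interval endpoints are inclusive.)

15

Sorted: [0,1] [1,3] [3,4] [3,6] [6,9] [8,11] [11,12] [12,13] [14,15]
{[0,1],[1,3]} hit by 1; {[3,4],[3,6]} hit by 4; {[6,9],[8,11]} hit by 9; {[11,12],[12,13]} hit by 12; {[14,15]} hit by 15.
Points: 1, 4, 9, 12, 15 (5 total).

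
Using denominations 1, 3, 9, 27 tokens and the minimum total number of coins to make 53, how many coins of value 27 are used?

Greedy: take as many of the largest coin as possible, then repeat with the remainder.
53 = 1×27 + 2×9 + 2×3 + 2×1
Count of 27: 1

1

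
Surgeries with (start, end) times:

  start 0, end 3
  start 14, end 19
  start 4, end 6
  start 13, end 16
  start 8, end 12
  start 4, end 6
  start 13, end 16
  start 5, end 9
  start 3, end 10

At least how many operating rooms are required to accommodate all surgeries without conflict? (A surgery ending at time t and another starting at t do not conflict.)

starts: [0, 3, 4, 4, 5, 8, 13, 13, 14]
ends:   [3, 6, 6, 9, 10, 12, 16, 16, 19]
s0→1 e3→0 s3→1 s4→2 s4→3 s5→4  — peak 4.

4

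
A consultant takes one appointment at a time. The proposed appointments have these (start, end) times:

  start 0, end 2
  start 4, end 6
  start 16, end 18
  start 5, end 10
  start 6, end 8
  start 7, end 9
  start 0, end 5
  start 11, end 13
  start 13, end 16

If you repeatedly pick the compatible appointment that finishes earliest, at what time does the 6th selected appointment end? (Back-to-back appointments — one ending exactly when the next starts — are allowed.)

18

Order by finish time; keep every interval that doesn't clash with the previous kept one.
Sorted by end: (0,2)  (0,5)  (4,6)  (6,8)  (7,9)  (5,10)  (11,13)  (13,16)  (16,18)
take (0,2); take (4,6); take (6,8); skip (5,10); take (11,13); take (13,16); take (16,18).
Selected: (0,2) (4,6) (6,8) (11,13) (13,16) (16,18)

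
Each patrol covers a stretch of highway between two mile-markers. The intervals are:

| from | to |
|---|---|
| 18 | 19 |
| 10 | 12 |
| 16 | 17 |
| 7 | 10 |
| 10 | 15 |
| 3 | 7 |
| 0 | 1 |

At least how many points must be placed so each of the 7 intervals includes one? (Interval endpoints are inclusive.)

5

Sort by right endpoint; whenever an interval is uncovered, place a point at its right end.
By right end: [0,1]  [3,7]  [7,10]  [10,12]  [10,15]  [16,17]  [18,19]
[0,1] uncovered → point at 1; [3,7] uncovered → point at 7; [10,12] uncovered → point at 12; [16,17] uncovered → point at 17; [18,19] uncovered → point at 19.
Points: 1, 7, 12, 17, 19 (5 total).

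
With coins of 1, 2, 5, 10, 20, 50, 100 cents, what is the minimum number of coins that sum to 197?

197 = 1×100 + 1×50 + 2×20 + 1×5 + 1×2
Total coins = 1 + 1 + 2 + 1 + 1 = 6

6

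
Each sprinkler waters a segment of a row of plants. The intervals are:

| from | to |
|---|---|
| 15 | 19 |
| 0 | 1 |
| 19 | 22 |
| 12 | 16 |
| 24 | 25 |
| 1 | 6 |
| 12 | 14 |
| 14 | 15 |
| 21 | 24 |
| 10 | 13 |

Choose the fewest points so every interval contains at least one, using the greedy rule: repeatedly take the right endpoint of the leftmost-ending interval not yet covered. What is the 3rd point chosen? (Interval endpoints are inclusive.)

15

Process intervals by earliest right end; each time one isn't hit yet, stab at its right endpoint.
By right end: [0,1]  [1,6]  [10,13]  [12,14]  [14,15]  [12,16]  [15,19]  [19,22]  [21,24]  [24,25]
[0,1] uncovered → point at 1; [10,13] uncovered → point at 13; [14,15] uncovered → point at 15; [19,22] uncovered → point at 22; [24,25] uncovered → point at 25.
Points: 1, 13, 15, 22, 25 (5 total).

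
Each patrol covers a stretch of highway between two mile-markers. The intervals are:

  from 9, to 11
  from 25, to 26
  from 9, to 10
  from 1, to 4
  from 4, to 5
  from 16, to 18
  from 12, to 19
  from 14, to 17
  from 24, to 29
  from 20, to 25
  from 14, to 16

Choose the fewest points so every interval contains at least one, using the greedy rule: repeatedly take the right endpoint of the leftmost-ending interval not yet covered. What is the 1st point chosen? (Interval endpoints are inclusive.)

4

By right end: [1,4]  [4,5]  [9,10]  [9,11]  [14,16]  [14,17]  [16,18]  [12,19]  [20,25]  [25,26]  [24,29]
[1,4] uncovered → point at 4; [9,10] uncovered → point at 10; [14,16] uncovered → point at 16; [20,25] uncovered → point at 25.
Points: 4, 10, 16, 25 (4 total).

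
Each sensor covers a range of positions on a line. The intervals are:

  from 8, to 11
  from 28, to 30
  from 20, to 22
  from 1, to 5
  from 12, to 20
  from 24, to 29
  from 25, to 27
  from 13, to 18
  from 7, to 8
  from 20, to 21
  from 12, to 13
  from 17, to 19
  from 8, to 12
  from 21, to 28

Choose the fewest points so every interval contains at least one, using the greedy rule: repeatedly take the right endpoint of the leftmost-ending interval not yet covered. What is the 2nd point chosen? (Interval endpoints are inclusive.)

8

Process intervals by earliest right end; each time one isn't hit yet, stab at its right endpoint.
By right end: [1,5]  [7,8]  [8,11]  [8,12]  [12,13]  [13,18]  [17,19]  [12,20]  [20,21]  [20,22]  [25,27]  [21,28]  [24,29]  [28,30]
[1,5] uncovered → point at 5; [7,8] uncovered → point at 8; [12,13] uncovered → point at 13; [17,19] uncovered → point at 19; [20,21] uncovered → point at 21; [25,27] uncovered → point at 27; [28,30] uncovered → point at 30.
Points: 5, 8, 13, 19, 21, 27, 30 (7 total).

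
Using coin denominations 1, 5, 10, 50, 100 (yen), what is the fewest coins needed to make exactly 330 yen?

330 = 3×100 + 3×10
Total coins = 3 + 3 = 6

6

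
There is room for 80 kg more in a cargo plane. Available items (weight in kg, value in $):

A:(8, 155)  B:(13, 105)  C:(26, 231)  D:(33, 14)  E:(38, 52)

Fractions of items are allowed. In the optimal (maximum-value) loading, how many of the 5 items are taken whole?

Order: A (155/8=19.38) > C (231/26=8.88) > B (105/13=8.08) > E (52/38=1.37) > D (14/33=0.42)
Fill: take A (8 @ 155) → take C (26 @ 231) → take B (13 @ 105) → take 33/38 of E → 45.16; 80/80 used.
3 item(s) taken whole; one partial (take 33/38 of E).

3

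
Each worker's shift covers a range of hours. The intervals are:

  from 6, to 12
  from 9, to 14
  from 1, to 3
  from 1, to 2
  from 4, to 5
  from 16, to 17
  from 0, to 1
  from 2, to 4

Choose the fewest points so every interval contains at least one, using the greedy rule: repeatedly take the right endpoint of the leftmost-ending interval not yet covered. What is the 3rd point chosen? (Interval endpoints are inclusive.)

12

Sort by right endpoint; whenever an interval is uncovered, place a point at its right end.
By right end: [0,1]  [1,2]  [1,3]  [2,4]  [4,5]  [6,12]  [9,14]  [16,17]
[0,1] uncovered → point at 1; [2,4] uncovered → point at 4; [6,12] uncovered → point at 12; [16,17] uncovered → point at 17.
Points: 1, 4, 12, 17 (4 total).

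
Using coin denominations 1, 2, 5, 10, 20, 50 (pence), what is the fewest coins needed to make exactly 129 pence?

129 − 2×50→29 − 1×20→9 − 1×5→4 − 2×2→0
Total coins = 2 + 1 + 1 + 2 = 6

6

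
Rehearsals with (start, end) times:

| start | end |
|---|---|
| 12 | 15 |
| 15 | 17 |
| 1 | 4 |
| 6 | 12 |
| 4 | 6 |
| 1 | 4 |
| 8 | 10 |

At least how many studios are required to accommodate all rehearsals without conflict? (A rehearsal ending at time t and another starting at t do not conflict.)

Count concurrent intervals with a sweep; the peak is the room count.
starts: [1, 1, 4, 6, 8, 12, 15]
ends:   [4, 4, 6, 10, 12, 15, 17]
s1→1 s1→2  — peak 2.

2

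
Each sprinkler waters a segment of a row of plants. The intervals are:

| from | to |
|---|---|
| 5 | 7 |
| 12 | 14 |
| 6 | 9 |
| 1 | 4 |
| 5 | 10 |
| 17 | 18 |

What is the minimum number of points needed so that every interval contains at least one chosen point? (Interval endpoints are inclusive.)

Sorted: [1,4] [5,7] [6,9] [5,10] [12,14] [17,18]
{[1,4]} hit by 4; {[5,7],[6,9],[5,10]} hit by 7; {[12,14]} hit by 14; {[17,18]} hit by 18.
Points: 4, 7, 14, 18 (4 total).

4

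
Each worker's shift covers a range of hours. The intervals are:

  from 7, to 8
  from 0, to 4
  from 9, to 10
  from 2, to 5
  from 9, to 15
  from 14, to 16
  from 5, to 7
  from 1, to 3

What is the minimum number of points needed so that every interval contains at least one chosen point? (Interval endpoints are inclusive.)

Sort by right endpoint; whenever an interval is uncovered, place a point at its right end.
Sorted: [1,3] [0,4] [2,5] [5,7] [7,8] [9,10] [9,15] [14,16]
{[1,3],[0,4],[2,5]} hit by 3; {[5,7],[7,8]} hit by 7; {[9,10],[9,15]} hit by 10; {[14,16]} hit by 16.
Points: 3, 7, 10, 16 (4 total).

4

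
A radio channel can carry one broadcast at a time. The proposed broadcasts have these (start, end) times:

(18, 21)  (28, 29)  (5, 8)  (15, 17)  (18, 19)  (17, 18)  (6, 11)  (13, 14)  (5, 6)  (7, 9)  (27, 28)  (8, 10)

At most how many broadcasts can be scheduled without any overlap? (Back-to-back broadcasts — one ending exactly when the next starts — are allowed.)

8

Greedy by earliest finish: after sorting by end time, pick each interval compatible with the last pick.
By end time: (5,6), (5,8), (7,9), (8,10), (6,11), (13,14), (15,17), (17,18), (18,19), (18,21), (27,28), (28,29).
Pick (5,6); next start ≥ 6 → (7,9); next start ≥ 9 → (13,14); next start ≥ 14 → (15,17); next start ≥ 17 → (17,18); next start ≥ 18 → (18,19); next start ≥ 19 → (27,28); next start ≥ 28 → (28,29).
Selected 8 broadcasts.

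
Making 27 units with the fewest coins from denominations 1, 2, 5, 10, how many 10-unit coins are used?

Greedy: take as many of the largest coin as possible, then repeat with the remainder.
27 = 2×10 + 1×5 + 1×2
Count of 10: 2

2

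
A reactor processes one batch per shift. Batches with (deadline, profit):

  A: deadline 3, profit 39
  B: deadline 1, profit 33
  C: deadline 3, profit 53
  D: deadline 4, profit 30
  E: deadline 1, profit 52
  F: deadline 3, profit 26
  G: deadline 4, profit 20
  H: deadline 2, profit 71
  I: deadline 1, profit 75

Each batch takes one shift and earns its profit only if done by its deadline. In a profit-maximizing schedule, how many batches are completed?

4

Sort by profit descending; place each in the latest free slot ≤ its deadline.
By profit: I(d1,75), H(d2,71), C(d3,53), E(d1,52), A(d3,39), B(d1,33), D(d4,30), F(d3,26), G(d4,20)
I→slot 1; H→slot 2; C→slot 3; E skipped; A skipped; B skipped; D→slot 4; F skipped; G skipped.
4 of 9 scheduled.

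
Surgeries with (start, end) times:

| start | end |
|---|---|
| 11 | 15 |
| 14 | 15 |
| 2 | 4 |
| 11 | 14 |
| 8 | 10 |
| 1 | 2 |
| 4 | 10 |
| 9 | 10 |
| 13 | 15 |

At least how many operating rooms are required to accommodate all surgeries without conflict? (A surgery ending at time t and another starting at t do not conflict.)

The answer is the maximum number of intervals overlapping at any instant.
Events (time:±→running): 1:+→1 2:-→0 2:+→1 4:-→0 4:+→1 8:+→2 9:+→3 … peak 3.

3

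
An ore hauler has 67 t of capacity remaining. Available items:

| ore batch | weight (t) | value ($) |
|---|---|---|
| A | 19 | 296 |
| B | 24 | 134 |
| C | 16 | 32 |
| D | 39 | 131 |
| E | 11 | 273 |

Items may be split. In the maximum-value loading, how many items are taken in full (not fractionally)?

Greedy by value/weight ratio, highest first.
Ratios (sorted): E 24.82, A 15.58, B 5.58, D 3.36, C 2.00
take E (11 @ 273); take A (19 @ 296); take B (24 @ 134); take 13/39 of D → 43.67. Capacity used 67/67.
3 item(s) taken whole; one partial (take 13/39 of D).

3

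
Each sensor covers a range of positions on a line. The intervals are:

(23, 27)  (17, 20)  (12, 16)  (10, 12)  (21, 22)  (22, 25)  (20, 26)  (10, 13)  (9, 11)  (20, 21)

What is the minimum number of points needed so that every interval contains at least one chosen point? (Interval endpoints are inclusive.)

5

Process intervals by earliest right end; each time one isn't hit yet, stab at its right endpoint.
By right end: [9,11]  [10,12]  [10,13]  [12,16]  [17,20]  [20,21]  [21,22]  [22,25]  [20,26]  [23,27]
[9,11] uncovered → point at 11; [12,16] uncovered → point at 16; [17,20] uncovered → point at 20; [21,22] uncovered → point at 22; [23,27] uncovered → point at 27.
Points: 11, 16, 20, 22, 27 (5 total).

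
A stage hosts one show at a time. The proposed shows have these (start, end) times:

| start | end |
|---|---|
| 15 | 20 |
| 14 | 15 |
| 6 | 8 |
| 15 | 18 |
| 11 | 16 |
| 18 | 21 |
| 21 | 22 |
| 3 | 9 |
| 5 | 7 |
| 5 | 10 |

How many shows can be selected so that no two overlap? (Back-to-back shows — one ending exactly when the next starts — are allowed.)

5

Order by finish time; keep every interval that doesn't clash with the previous kept one.
Sorted by end: (5,7)  (6,8)  (3,9)  (5,10)  (14,15)  (11,16)  (15,18)  (15,20)  (18,21)  (21,22)
take (5,7); skip (6,8); take (14,15); take (15,18); take (18,21); take (21,22).
Selected 5 shows.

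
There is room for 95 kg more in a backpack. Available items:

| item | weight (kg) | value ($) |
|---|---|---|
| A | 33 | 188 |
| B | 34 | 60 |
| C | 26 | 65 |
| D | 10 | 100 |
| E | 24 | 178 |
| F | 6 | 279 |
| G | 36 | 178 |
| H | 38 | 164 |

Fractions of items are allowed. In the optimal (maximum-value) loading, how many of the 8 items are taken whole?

4

Ratios (sorted): F 46.50, D 10.00, E 7.42, A 5.70, G 4.94, H 4.32, C 2.50, B 1.76
take F (6 @ 279); take D (10 @ 100); take E (24 @ 178); take A (33 @ 188); take 22/36 of G → 108.78. Capacity used 95/95.
4 item(s) taken whole; one partial (take 22/36 of G).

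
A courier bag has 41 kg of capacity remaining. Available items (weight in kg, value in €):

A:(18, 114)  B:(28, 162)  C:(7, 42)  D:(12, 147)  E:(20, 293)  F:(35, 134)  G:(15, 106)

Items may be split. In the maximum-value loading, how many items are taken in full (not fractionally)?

2

Sort by value per unit weight and fill in that order.
Ratios (sorted): E 14.65, D 12.25, G 7.07, A 6.33, C 6.00, B 5.79, F 3.83
take E (20 @ 293); take D (12 @ 147); take 9/15 of G → 63.60. Capacity used 41/41.
2 item(s) taken whole; one partial (take 9/15 of G).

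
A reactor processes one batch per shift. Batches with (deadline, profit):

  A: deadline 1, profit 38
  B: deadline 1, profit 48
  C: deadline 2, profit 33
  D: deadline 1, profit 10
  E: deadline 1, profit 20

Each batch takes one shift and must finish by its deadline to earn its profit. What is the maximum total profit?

81

By profit: B(d1,48), A(d1,38), C(d2,33), E(d1,20), D(d1,10)
B→slot 1; A skipped; C→slot 2; E skipped; D skipped.
Profit = 48 + 33 = 81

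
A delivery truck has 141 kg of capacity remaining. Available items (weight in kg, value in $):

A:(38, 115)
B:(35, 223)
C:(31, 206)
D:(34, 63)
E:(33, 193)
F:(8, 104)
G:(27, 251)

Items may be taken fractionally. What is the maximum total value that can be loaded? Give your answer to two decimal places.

Sort by value per unit weight and fill in that order.
Order: F (104/8=13.00) > G (251/27=9.30) > C (206/31=6.65) > B (223/35=6.37) > E (193/33=5.85) > A (115/38=3.03) > D (63/34=1.85)
Fill: take F (8 @ 104) → take G (27 @ 251) → take C (31 @ 206) → take B (35 @ 223) → take E (33 @ 193) → take 7/38 of A → 21.18; 141/141 used.
Total value = 998.18

998.18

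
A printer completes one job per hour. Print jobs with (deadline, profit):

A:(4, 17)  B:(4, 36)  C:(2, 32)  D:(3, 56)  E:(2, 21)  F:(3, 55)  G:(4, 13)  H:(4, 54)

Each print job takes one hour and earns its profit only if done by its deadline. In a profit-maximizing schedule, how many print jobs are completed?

Profit order: D=56 F=55 H=54 B=36 C=32 E=21 A=17 G=13
Assign: D→slot 3, F→slot 2, H→slot 4, B→slot 1, C skipped, E skipped, A skipped, G skipped.
Slots: [1:B] [2:F] [3:D] [4:H]
4 of 8 scheduled.

4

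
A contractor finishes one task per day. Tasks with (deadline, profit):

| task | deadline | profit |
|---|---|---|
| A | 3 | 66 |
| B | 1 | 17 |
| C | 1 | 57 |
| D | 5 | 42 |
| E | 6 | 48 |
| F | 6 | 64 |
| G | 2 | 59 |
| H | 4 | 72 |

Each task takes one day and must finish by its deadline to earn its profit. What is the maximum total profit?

Take jobs in profit order; each goes to the latest open slot no later than its deadline.
Profit order: H=72 A=66 F=64 G=59 C=57 E=48 D=42 B=17
Assign: H→slot 4, A→slot 3, F→slot 6, G→slot 2, C→slot 1, E→slot 5, D skipped, B skipped.
Slots: [1:C] [2:G] [3:A] [4:H] [5:E] [6:F]
Profit = 57 + 59 + 66 + 72 + 48 + 64 = 366

366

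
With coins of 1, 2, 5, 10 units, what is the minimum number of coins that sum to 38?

6

38 − 3×10→8 − 1×5→3 − 1×2→1 − 1×1→0
Total coins = 3 + 1 + 1 + 1 = 6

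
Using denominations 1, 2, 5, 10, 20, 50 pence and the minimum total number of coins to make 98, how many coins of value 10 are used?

Use the largest denomination that fits, subtract, and repeat.
98 = 1×50 + 2×20 + 1×5 + 1×2 + 1×1
Count of 10: 0

0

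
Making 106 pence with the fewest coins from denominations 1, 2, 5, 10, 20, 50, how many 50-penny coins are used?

2

Use the largest denomination that fits, subtract, and repeat.
106 − 2×50→6 − 1×5→1 − 1×1→0
Count of 50: 2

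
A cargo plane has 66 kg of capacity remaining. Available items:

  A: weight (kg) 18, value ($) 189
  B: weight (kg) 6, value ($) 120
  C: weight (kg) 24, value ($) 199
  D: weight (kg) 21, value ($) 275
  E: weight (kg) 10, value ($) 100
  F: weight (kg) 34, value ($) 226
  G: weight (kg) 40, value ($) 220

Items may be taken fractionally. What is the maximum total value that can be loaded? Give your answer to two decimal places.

775.21

Ratios (sorted): B 20.00, D 13.10, A 10.50, E 10.00, C 8.29, F 6.65, G 5.50
take B (6 @ 120); take D (21 @ 275); take A (18 @ 189); take E (10 @ 100); take 11/24 of C → 91.21. Capacity used 66/66.
Total value = 775.21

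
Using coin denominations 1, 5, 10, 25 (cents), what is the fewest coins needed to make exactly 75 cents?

3

Greedy: take as many of the largest coin as possible, then repeat with the remainder.
75 = 3×25
Total coins = 3 = 3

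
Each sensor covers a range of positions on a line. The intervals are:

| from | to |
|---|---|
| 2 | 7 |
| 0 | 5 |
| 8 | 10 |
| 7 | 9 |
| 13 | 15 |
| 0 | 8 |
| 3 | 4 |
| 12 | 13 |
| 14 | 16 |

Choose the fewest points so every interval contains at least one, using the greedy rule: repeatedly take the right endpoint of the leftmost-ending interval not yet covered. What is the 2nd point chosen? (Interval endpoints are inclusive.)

9

By right end: [3,4]  [0,5]  [2,7]  [0,8]  [7,9]  [8,10]  [12,13]  [13,15]  [14,16]
[3,4] uncovered → point at 4; [7,9] uncovered → point at 9; [12,13] uncovered → point at 13; [14,16] uncovered → point at 16.
Points: 4, 9, 13, 16 (4 total).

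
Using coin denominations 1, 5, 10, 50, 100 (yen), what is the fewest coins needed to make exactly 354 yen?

354 − 3×100→54 − 1×50→4 − 4×1→0
Total coins = 3 + 1 + 4 = 8

8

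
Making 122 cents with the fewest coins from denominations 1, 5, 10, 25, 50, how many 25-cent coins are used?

Use the largest denomination that fits, subtract, and repeat.
122 − 2×50→22 − 2×10→2 − 2×1→0
Count of 25: 0

0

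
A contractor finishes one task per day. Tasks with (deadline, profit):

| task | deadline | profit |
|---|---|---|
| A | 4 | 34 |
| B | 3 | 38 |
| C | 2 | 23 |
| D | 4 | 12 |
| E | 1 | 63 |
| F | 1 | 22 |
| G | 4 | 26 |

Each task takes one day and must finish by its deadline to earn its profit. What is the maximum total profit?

Sort by profit descending; place each in the latest free slot ≤ its deadline.
Profit order: E=63 B=38 A=34 G=26 C=23 F=22 D=12
Assign: E→slot 1, B→slot 3, A→slot 4, G→slot 2, C skipped, F skipped, D skipped.
Slots: [1:E] [2:G] [3:B] [4:A]
Profit = 63 + 26 + 38 + 34 = 161

161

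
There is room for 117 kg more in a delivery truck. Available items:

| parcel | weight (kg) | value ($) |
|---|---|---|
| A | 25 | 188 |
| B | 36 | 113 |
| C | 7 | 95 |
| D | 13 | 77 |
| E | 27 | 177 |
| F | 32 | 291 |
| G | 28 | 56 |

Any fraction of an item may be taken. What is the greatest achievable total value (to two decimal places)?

868.81

Greedy by value/weight ratio, highest first.
Ratios (sorted): C 13.57, F 9.09, A 7.52, E 6.56, D 5.92, B 3.14, G 2.00
take C (7 @ 95); take F (32 @ 291); take A (25 @ 188); take E (27 @ 177); take D (13 @ 77); take 13/36 of B → 40.81. Capacity used 117/117.
Total value = 868.81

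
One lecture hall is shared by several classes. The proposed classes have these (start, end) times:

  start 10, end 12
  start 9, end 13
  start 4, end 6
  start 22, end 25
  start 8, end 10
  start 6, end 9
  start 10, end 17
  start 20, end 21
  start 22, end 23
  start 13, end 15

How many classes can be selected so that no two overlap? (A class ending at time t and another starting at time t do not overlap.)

Order by finish time; keep every interval that doesn't clash with the previous kept one.
Sorted by end: (4,6)  (6,9)  (8,10)  (10,12)  (9,13)  (13,15)  (10,17)  (20,21)  (22,23)  (22,25)
take (4,6); take (6,9); skip (8,10); take (10,12); take (13,15); take (20,21); take (22,23); skip (22,25).
Selected 6 classes.

6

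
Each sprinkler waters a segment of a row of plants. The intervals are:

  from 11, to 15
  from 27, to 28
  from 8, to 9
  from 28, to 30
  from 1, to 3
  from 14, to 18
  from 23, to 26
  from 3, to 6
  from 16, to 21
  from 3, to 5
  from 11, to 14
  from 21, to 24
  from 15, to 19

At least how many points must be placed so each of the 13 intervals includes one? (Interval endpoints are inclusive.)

6

Process intervals by earliest right end; each time one isn't hit yet, stab at its right endpoint.
Sorted: [1,3] [3,5] [3,6] [8,9] [11,14] [11,15] [14,18] [15,19] [16,21] [21,24] [23,26] [27,28] [28,30]
{[1,3],[3,5],[3,6]} hit by 3; {[8,9]} hit by 9; {[11,14],[11,15],[14,18]} hit by 14; {[15,19],[16,21]} hit by 19; {[21,24],[23,26]} hit by 24; {[27,28],[28,30]} hit by 28.
Points: 3, 9, 14, 19, 24, 28 (6 total).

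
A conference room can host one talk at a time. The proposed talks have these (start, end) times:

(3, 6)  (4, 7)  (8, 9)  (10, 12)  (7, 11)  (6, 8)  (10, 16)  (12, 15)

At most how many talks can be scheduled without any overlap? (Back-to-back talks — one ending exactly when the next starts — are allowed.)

5

Greedy by earliest finish: after sorting by end time, pick each interval compatible with the last pick.
By end time: (3,6), (4,7), (6,8), (8,9), (7,11), (10,12), (12,15), (10,16).
Pick (3,6); next start ≥ 6 → (6,8); next start ≥ 8 → (8,9); next start ≥ 9 → (10,12); next start ≥ 12 → (12,15).
Selected 5 talks.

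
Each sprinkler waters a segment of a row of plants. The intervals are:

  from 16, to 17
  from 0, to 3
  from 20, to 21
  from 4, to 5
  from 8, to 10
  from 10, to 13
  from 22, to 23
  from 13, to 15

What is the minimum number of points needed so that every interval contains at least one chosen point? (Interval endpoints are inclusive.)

Process intervals by earliest right end; each time one isn't hit yet, stab at its right endpoint.
By right end: [0,3]  [4,5]  [8,10]  [10,13]  [13,15]  [16,17]  [20,21]  [22,23]
[0,3] uncovered → point at 3; [4,5] uncovered → point at 5; [8,10] uncovered → point at 10; [13,15] uncovered → point at 15; [16,17] uncovered → point at 17; [20,21] uncovered → point at 21; [22,23] uncovered → point at 23.
Points: 3, 5, 10, 15, 17, 21, 23 (7 total).

7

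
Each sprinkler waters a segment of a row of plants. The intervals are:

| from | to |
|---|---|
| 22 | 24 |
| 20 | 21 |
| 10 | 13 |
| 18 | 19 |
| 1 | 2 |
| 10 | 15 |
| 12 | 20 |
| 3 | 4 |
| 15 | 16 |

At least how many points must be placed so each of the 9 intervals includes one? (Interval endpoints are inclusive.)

Sorted: [1,2] [3,4] [10,13] [10,15] [15,16] [18,19] [12,20] [20,21] [22,24]
{[1,2]} hit by 2; {[3,4]} hit by 4; {[10,13],[10,15]} hit by 13; {[15,16]} hit by 16; {[18,19],[12,20]} hit by 19; {[20,21]} hit by 21; {[22,24]} hit by 24.
Points: 2, 4, 13, 16, 19, 21, 24 (7 total).

7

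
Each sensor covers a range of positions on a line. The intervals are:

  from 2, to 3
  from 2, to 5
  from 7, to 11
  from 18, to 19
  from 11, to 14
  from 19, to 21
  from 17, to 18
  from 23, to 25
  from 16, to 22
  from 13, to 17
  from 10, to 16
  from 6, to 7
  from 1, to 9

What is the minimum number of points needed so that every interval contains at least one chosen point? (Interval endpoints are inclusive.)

6

Process intervals by earliest right end; each time one isn't hit yet, stab at its right endpoint.
Sorted: [2,3] [2,5] [6,7] [1,9] [7,11] [11,14] [10,16] [13,17] [17,18] [18,19] [19,21] [16,22] [23,25]
{[2,3],[2,5]} hit by 3; {[6,7],[1,9],[7,11]} hit by 7; {[11,14],[10,16],[13,17]} hit by 14; {[17,18],[18,19]} hit by 18; {[19,21],[16,22]} hit by 21; {[23,25]} hit by 25.
Points: 3, 7, 14, 18, 21, 25 (6 total).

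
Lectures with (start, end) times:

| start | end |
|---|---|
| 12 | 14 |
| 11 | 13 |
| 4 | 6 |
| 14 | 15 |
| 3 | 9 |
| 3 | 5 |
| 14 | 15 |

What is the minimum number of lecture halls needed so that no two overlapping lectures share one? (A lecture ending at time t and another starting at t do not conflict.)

3

Events (time:±→running): 3:+→1 3:+→2 4:+→3 … peak 3.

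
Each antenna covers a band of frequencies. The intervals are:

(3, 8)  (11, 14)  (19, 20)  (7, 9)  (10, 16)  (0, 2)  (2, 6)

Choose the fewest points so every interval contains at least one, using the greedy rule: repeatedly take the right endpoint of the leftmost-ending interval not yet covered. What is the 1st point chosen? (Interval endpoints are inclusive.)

Sorted: [0,2] [2,6] [3,8] [7,9] [11,14] [10,16] [19,20]
{[0,2],[2,6]} hit by 2; {[3,8],[7,9]} hit by 8; {[11,14],[10,16]} hit by 14; {[19,20]} hit by 20.
Points: 2, 8, 14, 20 (4 total).

2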